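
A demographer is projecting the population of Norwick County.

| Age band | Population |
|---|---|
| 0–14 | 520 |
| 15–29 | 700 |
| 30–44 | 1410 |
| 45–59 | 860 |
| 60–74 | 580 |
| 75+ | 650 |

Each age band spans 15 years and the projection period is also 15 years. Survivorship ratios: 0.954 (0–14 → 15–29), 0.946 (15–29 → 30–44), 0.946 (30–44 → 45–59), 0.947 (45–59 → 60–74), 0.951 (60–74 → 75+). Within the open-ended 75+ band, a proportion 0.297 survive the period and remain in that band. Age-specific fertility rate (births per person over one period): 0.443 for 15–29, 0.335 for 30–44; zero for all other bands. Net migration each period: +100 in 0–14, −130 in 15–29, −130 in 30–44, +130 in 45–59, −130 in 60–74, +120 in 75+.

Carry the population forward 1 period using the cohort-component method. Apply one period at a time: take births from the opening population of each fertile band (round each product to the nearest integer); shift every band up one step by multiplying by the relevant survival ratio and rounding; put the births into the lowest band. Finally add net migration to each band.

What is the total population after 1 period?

After projecting period 1:
Births: 700 × 0.443 = 310  |  1410 × 0.335 = 472 → total 782
15–29: 520 × 0.954 = 496
30–44: 700 × 0.946 = 662
45–59: 1410 × 0.946 = 1334
60–74: 860 × 0.947 = 814
75+: 580 × 0.951 + 650 × 0.297 = 552 + 193 = 745
Net migration: 0–14 + 100 → 882; 15–29 − 130 → 366; 30–44 − 130 → 532; 45–59 + 130 → 1464; 60–74 − 130 → 684; 75+ + 120 → 865
End of period: [882, 366, 532, 1464, 684, 865]
Total after period 1: 882 + 366 + 532 + 1464 + 684 + 865 = 4793

4793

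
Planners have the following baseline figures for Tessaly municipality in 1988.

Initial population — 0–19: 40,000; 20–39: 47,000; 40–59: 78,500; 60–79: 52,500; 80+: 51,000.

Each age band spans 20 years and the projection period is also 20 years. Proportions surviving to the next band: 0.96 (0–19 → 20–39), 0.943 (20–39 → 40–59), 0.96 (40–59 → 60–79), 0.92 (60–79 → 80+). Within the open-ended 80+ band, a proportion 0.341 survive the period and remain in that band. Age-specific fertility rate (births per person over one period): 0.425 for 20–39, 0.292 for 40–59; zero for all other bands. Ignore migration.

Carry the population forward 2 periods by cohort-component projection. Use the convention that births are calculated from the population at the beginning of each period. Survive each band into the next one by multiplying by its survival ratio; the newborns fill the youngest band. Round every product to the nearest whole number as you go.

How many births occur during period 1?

— Period 1 —
Births: 47000 * 0.425 = 19975 ; 78500 * 0.292 = 22922 ⇒ total 42897
20–39: 40000 * 0.96 = 38400
40–59: 47000 * 0.943 = 44321
60–79: 78500 * 0.96 = 75360
80+: 52500 * 0.92 + 51000 * 0.341 = 48300 + 17391 = 65691
Giving 42897 / 38400 / 44321 / 75360 / 65691.

42897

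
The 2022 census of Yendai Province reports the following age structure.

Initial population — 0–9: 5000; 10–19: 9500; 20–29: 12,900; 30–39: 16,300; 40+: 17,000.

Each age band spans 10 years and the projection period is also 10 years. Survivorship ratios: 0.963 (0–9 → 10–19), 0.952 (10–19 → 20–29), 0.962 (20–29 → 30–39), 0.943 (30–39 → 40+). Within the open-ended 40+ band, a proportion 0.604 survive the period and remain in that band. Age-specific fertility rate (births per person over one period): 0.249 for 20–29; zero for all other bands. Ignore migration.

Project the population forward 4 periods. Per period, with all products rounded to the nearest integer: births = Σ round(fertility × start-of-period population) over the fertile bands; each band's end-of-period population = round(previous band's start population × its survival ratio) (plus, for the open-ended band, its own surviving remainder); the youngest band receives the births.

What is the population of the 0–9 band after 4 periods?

Period 1.
Births: 12900 × 0.249 = 3212
10–19: 5000 × 0.963 = 4815
20–29: 9500 × 0.952 = 9044
30–39: 12900 × 0.962 = 12410
40+: 16300 × 0.943 + 17000 × 0.604 = 15371 + 10268 = 25639
End of period: [3212, 4815, 9044, 12410, 25639]
Period 2.
Births: 9044 × 0.249 = 2252
10–19: 3212 × 0.963 = 3093
20–29: 4815 × 0.952 = 4584
30–39: 9044 × 0.962 = 8700
40+: 12410 × 0.943 + 25639 × 0.604 = 11703 + 15486 = 27189
End of period: [2252, 3093, 4584, 8700, 27189]
Period 3.
Births: 4584 × 0.249 = 1141
10–19: 2252 × 0.963 = 2169
20–29: 3093 × 0.952 = 2945
30–39: 4584 × 0.962 = 4410
40+: 8700 × 0.943 + 27189 × 0.604 = 8204 + 16422 = 24626
End of period: [1141, 2169, 2945, 4410, 24626]
Period 4.
Births: 2945 × 0.249 = 733
10–19: 1141 × 0.963 = 1099
20–29: 2169 × 0.952 = 2065
30–39: 2945 × 0.962 = 2833
40+: 4410 × 0.943 + 24626 × 0.604 = 4159 + 14874 = 19033
End of period: [733, 1099, 2065, 2833, 19033]

733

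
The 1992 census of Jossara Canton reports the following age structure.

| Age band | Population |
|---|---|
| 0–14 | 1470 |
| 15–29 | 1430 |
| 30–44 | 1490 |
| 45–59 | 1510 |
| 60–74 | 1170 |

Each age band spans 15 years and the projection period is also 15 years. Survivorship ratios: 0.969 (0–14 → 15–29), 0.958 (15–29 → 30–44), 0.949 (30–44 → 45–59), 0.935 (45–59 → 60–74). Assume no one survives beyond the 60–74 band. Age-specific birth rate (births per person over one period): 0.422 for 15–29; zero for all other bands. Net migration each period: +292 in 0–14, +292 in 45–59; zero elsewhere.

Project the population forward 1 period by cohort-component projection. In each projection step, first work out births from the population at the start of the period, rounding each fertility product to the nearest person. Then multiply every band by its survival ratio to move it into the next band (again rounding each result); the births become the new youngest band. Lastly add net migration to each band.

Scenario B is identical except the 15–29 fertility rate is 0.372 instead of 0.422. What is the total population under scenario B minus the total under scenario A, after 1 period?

-71

Call the bands 1 to 5, youngest first.
— Period 1 —
Births: 1430 × 0.422 = 603
Band 2: 1470 × 0.969 = 1424
Band 3: 1430 × 0.958 = 1370
Band 4: 1490 × 0.949 = 1414
Band 5: 1510 × 0.935 = 1412
Net migration: Band 1 + 292 → 895; Band 4 + 292 → 1706
End of period: [895, 1424, 1370, 1706, 1412]
Scenario A total after 1 period: 6807
Scenario B projection —
— Period 1 —
Births: 1430 × 0.372 = 532
Band 2: 1470 × 0.969 = 1424
Band 3: 1430 × 0.958 = 1370
Band 4: 1490 × 0.949 = 1414
Band 5: 1510 × 0.935 = 1412
Net migration: Band 1 + 292 → 824; Band 4 + 292 → 1706
End of period: [824, 1424, 1370, 1706, 1412]
Scenario B total after 1 period: 6736
Difference B − A = 6736 − 6807 = -71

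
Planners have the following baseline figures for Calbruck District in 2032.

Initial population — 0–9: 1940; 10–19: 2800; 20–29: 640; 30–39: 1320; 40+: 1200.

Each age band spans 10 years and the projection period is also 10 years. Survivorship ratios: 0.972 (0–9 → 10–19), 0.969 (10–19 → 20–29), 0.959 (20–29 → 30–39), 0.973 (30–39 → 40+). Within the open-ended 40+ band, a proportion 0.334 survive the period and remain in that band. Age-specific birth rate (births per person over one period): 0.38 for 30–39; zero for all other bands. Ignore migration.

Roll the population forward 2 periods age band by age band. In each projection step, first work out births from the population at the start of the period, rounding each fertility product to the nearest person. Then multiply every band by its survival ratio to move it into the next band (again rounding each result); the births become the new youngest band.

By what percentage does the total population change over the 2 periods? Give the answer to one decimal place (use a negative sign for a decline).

(Groups numbered youngest = 1 to oldest = 5.)
— Period 1 —
Births: 1320 * 0.38 = 502
Group 2: 1940 * 0.972 = 1886
Group 3: 2800 * 0.969 = 2713
Group 4: 640 * 0.959 = 614
Group 5: 1320 * 0.973 + 1200 * 0.334 = 1284 + 401 = 1685
Giving 502 / 1886 / 2713 / 614 / 1685.
— Period 2 —
Births: 614 * 0.38 = 233
Group 2: 502 * 0.972 = 488
Group 3: 1886 * 0.969 = 1828
Group 4: 2713 * 0.959 = 2602
Group 5: 614 * 0.973 + 1685 * 0.334 = 597 + 563 = 1160
Giving 233 / 488 / 1828 / 2602 / 1160.
Total: 7900 → 6311; change = -1589; percentage change = -20.1%

-20.1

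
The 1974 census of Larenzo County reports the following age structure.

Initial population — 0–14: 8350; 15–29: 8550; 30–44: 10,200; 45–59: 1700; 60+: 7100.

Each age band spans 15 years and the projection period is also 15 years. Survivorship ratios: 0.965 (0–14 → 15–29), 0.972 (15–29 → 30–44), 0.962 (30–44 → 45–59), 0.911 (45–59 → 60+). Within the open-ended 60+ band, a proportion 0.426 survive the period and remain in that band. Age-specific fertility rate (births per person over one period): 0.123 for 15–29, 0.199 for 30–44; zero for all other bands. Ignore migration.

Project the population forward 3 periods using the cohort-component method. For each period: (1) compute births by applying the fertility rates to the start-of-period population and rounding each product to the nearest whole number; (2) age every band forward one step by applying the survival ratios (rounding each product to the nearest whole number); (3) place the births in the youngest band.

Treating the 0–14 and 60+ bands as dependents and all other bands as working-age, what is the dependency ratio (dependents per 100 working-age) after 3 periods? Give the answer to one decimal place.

106.7

Let group 1 be 0–14 through group 5 = 60+.
Period 1.
Births: 8550 × 0.123 = 1052 ; 10200 × 0.199 = 2030 → 3082
Group 2: 8350 × 0.965 = 8058
Group 3: 8550 × 0.972 = 8311
Group 4: 10200 × 0.962 = 9812
Group 5: 1700 × 0.911 + 7100 × 0.426 = 1549 + 3025 = 4574
Population now: 0–14=3082, 15–29=8058, 30–44=8311, 45–59=9812, 60+=4574
Period 2.
Births: 8058 × 0.123 = 991 ; 8311 × 0.199 = 1654 → 2645
Group 2: 3082 × 0.965 = 2974
Group 3: 8058 × 0.972 = 7832
Group 4: 8311 × 0.962 = 7995
Group 5: 9812 × 0.911 + 4574 × 0.426 = 8939 + 1949 = 10888
Population now: 0–14=2645, 15–29=2974, 30–44=7832, 45–59=7995, 60+=10888
Period 3.
Births: 2974 × 0.123 = 366 ; 7832 × 0.199 = 1559 → 1925
Group 2: 2645 × 0.965 = 2552
Group 3: 2974 × 0.972 = 2891
Group 4: 7832 × 0.962 = 7534
Group 5: 7995 × 0.911 + 10888 × 0.426 = 7283 + 4638 = 11921
Population now: 0–14=1925, 15–29=2552, 30–44=2891, 45–59=7534, 60+=11921
Dependents (band 0–14 + band 60+) = 1925 + 11921 = 13846; working-age = 12977; ratio = 13846/12977 × 100 = 106.7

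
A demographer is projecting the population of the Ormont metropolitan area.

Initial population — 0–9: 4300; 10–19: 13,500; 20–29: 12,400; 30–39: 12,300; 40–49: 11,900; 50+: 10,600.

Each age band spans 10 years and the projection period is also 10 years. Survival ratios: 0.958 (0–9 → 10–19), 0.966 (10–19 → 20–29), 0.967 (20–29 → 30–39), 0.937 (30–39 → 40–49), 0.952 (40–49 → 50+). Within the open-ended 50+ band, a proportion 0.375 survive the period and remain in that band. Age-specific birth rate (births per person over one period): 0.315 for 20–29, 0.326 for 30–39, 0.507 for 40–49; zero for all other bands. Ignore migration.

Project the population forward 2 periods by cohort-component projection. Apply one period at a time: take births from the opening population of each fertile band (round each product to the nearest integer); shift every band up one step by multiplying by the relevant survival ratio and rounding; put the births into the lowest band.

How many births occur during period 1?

[period 1]
Births: 12400 * 0.315 = 3906, 12300 * 0.326 = 4010, 11900 * 0.507 = 6033 → 13949
10–19: 4300 * 0.958 = 4119
20–29: 13500 * 0.966 = 13041
30–39: 12400 * 0.967 = 11991
40–49: 12300 * 0.937 = 11525
50+: 11900 * 0.952 + 10600 * 0.375 = 11329 + 3975 = 15304
End of period: [13949, 4119, 13041, 11991, 11525, 15304]

13949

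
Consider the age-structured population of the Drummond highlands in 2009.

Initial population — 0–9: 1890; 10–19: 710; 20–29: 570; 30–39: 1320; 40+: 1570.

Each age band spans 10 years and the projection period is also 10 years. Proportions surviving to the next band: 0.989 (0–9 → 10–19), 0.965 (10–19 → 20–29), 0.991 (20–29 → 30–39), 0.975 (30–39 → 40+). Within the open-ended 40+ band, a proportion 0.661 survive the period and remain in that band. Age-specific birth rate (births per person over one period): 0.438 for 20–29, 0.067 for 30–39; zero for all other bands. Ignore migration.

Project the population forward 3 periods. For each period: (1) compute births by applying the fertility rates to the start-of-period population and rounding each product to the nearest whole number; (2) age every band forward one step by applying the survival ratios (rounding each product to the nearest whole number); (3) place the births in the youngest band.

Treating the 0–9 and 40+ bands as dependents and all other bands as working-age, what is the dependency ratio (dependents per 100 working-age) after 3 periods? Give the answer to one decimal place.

— Period 1 —
Births: 570 × 0.438 = 250 ; 1320 × 0.067 = 88 ⇒ total 338
10–19: 1890 × 0.989 = 1869
20–29: 710 × 0.965 = 685
30–39: 570 × 0.991 = 565
40+: 1320 × 0.975 + 1570 × 0.661 = 1287 + 1038 = 2325
→ [338, 1869, 685, 565, 2325]
— Period 2 —
Births: 685 × 0.438 = 300 ; 565 × 0.067 = 38 ⇒ total 338
10–19: 338 × 0.989 = 334
20–29: 1869 × 0.965 = 1804
30–39: 685 × 0.991 = 679
40+: 565 × 0.975 + 2325 × 0.661 = 551 + 1537 = 2088
→ [338, 334, 1804, 679, 2088]
— Period 3 —
Births: 1804 × 0.438 = 790 ; 679 × 0.067 = 45 ⇒ total 835
10–19: 338 × 0.989 = 334
20–29: 334 × 0.965 = 322
30–39: 1804 × 0.991 = 1788
40+: 679 × 0.975 + 2088 × 0.661 = 662 + 1380 = 2042
→ [835, 334, 322, 1788, 2042]
Dependents (band 0–9 + band 40+) = 835 + 2042 = 2877; working-age = 2444; ratio = 2877/2444 × 100 = 117.7

117.7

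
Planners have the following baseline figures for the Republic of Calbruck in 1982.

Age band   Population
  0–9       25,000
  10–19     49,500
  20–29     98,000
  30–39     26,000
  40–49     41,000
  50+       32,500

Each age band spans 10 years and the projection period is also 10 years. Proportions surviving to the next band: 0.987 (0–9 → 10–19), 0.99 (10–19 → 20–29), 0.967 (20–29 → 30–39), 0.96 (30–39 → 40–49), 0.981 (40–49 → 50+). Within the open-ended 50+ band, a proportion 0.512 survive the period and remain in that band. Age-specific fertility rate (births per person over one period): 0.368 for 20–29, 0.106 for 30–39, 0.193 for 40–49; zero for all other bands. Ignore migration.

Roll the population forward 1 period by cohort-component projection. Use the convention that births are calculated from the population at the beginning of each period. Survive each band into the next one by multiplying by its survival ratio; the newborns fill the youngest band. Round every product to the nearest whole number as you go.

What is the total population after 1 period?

297000

Period 1.
Births: 98000 × 0.368 = 36064, 26000 × 0.106 = 2756, 41000 × 0.193 = 7913 ⇒ total 46733
10–19: 25000 × 0.987 = 24675
20–29: 49500 × 0.99 = 49005
30–39: 98000 × 0.967 = 94766
40–49: 26000 × 0.96 = 24960
50+: 41000 × 0.981 + 32500 × 0.512 = 40221 + 16640 = 56861
Population now: 0–9=46733, 10–19=24675, 20–29=49005, 30–39=94766, 40–49=24960, 50+=56861
Total after period 1: 46733 + 24675 + 49005 + 94766 + 24960 + 56861 = 297000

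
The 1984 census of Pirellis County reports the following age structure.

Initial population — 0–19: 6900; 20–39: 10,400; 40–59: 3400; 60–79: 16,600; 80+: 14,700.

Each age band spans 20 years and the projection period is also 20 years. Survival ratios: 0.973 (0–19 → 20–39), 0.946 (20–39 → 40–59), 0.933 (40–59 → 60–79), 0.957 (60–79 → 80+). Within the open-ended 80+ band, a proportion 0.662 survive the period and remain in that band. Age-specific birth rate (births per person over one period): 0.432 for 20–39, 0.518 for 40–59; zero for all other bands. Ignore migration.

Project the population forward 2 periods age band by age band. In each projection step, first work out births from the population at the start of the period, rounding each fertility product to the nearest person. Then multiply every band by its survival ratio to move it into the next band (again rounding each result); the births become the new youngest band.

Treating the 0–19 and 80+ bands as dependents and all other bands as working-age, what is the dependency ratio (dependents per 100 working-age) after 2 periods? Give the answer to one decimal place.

(Bands numbered youngest = 1 to oldest = 5.)
After projecting period 1:
Births: 10400 * 0.432 = 4493  |  3400 * 0.518 = 1761 — total 6254
Band 2: 6900 * 0.973 = 6714
Band 3: 10400 * 0.946 = 9838
Band 4: 3400 * 0.933 = 3172
Band 5: 16600 * 0.957 + 14700 * 0.662 = 15886 + 9731 = 25617
End of period: [6254, 6714, 9838, 3172, 25617]
After projecting period 2:
Births: 6714 * 0.432 = 2900  |  9838 * 0.518 = 5096 — total 7996
Band 2: 6254 * 0.973 = 6085
Band 3: 6714 * 0.946 = 6351
Band 4: 9838 * 0.933 = 9179
Band 5: 3172 * 0.957 + 25617 * 0.662 = 3036 + 16958 = 19994
End of period: [7996, 6085, 6351, 9179, 19994]
Dependents (band 0–19 + band 80+) = 7996 + 19994 = 27990; working-age = 21615; ratio = 27990/21615 × 100 = 129.5

129.5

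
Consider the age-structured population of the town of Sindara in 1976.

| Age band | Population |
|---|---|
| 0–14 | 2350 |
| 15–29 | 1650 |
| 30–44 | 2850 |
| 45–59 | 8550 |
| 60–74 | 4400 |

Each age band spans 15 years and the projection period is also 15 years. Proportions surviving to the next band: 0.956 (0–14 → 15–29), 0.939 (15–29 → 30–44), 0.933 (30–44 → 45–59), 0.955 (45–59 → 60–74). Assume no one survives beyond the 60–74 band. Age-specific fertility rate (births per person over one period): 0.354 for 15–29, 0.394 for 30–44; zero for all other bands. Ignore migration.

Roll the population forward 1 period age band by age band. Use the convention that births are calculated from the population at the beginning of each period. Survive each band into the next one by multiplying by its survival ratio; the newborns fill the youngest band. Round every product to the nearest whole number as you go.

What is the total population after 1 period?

(Bands numbered youngest = 1 to oldest = 5.)
Period 1:
Births: 1650 × 0.354 = 584, 2850 × 0.394 = 1123 → total 1707
Band 2: 2350 × 0.956 = 2247
Band 3: 1650 × 0.939 = 1549
Band 4: 2850 × 0.933 = 2659
Band 5: 8550 × 0.955 = 8165
Population now: 0–14=1707, 15–29=2247, 30–44=1549, 45–59=2659, 60–74=8165
Total after period 1: 1707 + 2247 + 1549 + 2659 + 8165 = 16327

16327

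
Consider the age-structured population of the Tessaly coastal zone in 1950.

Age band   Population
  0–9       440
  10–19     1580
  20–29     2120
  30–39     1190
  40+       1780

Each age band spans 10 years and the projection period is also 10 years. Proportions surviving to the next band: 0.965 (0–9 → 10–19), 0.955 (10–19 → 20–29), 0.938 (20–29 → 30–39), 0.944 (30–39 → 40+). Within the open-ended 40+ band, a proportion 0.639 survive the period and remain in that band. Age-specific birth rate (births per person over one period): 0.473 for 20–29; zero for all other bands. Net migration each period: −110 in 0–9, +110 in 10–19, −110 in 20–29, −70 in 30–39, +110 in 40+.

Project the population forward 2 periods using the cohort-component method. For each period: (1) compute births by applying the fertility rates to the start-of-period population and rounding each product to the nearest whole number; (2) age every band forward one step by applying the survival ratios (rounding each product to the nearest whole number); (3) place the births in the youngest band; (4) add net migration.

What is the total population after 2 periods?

Period 1.
Births: 2120 × 0.473 = 1003
10–19: 440 × 0.965 = 425
20–29: 1580 × 0.955 = 1509
30–39: 2120 × 0.938 = 1989
40+: 1190 × 0.944 + 1780 × 0.639 = 1123 + 1137 = 2260
Net migration: 0–9 − 110 → 893; 10–19 + 110 → 535; 20–29 − 110 → 1399; 30–39 − 70 → 1919; 40+ + 110 → 2370
Giving 893 / 535 / 1399 / 1919 / 2370.
Period 2.
Births: 1399 × 0.473 = 662
10–19: 893 × 0.965 = 862
20–29: 535 × 0.955 = 511
30–39: 1399 × 0.938 = 1312
40+: 1919 × 0.944 + 2370 × 0.639 = 1812 + 1514 = 3326
Net migration: 0–9 − 110 → 552; 10–19 + 110 → 972; 20–29 − 110 → 401; 30–39 − 70 → 1242; 40+ + 110 → 3436
Giving 552 / 972 / 401 / 1242 / 3436.
Total after period 2: 552 + 972 + 401 + 1242 + 3436 = 6603

6603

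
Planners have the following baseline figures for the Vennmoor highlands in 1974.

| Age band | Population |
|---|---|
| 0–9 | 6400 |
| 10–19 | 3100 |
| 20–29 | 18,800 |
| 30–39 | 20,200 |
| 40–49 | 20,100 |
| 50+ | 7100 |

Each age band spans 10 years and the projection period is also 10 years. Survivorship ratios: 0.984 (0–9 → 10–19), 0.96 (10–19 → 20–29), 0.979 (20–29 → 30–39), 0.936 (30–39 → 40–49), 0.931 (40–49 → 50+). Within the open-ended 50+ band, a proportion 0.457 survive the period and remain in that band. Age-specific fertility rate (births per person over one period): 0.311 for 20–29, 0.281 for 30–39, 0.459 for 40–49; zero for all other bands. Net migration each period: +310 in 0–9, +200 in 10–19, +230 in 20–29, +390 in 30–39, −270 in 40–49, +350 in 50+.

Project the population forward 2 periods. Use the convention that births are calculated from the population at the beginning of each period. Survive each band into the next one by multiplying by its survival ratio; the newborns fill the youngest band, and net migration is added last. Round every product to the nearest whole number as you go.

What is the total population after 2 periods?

Period 1.
Births: 18800 * 0.311 = 5847  |  20200 * 0.281 = 5676  |  20100 * 0.459 = 9226 — total 20749
10–19: 6400 * 0.984 = 6298
20–29: 3100 * 0.96 = 2976
30–39: 18800 * 0.979 = 18405
40–49: 20200 * 0.936 = 18907
50+: 20100 * 0.931 + 7100 * 0.457 = 18713 + 3245 = 21958
Net migration: 0–9 + 310 → 21059; 10–19 + 200 → 6498; 20–29 + 230 → 3206; 30–39 + 390 → 18795; 40–49 − 270 → 18637; 50+ + 350 → 22308
Population now: 0–9=21059, 10–19=6498, 20–29=3206, 30–39=18795, 40–49=18637, 50+=22308
Period 2.
Births: 3206 * 0.311 = 997  |  18795 * 0.281 = 5281  |  18637 * 0.459 = 8554 — total 14832
10–19: 21059 * 0.984 = 20722
20–29: 6498 * 0.96 = 6238
30–39: 3206 * 0.979 = 3139
40–49: 18795 * 0.936 = 17592
50+: 18637 * 0.931 + 22308 * 0.457 = 17351 + 10195 = 27546
Net migration: 0–9 + 310 → 15142; 10–19 + 200 → 20922; 20–29 + 230 → 6468; 30–39 + 390 → 3529; 40–49 − 270 → 17322; 50+ + 350 → 27896
Population now: 0–9=15142, 10–19=20922, 20–29=6468, 30–39=3529, 40–49=17322, 50+=27896
Total after period 2: 15142 + 20922 + 6468 + 3529 + 17322 + 27896 = 91279

91279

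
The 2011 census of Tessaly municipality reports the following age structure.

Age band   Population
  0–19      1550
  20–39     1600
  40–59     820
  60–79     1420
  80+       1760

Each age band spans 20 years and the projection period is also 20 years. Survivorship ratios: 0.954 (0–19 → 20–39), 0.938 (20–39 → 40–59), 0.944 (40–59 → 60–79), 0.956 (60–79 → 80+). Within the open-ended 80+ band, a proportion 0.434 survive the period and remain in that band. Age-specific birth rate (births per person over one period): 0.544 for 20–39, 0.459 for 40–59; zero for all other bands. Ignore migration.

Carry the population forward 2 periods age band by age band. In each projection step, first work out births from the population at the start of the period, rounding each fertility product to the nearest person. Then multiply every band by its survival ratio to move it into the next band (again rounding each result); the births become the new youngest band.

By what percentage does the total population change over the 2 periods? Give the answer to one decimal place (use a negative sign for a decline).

(Groups numbered youngest = 1 to oldest = 5.)
[period 1]
Births: 1600 * 0.544 = 870  |  820 * 0.459 = 376 → 1246
Group 2: 1550 * 0.954 = 1479
Group 3: 1600 * 0.938 = 1501
Group 4: 820 * 0.944 = 774
Group 5: 1420 * 0.956 + 1760 * 0.434 = 1358 + 764 = 2122
→ [1246, 1479, 1501, 774, 2122]
[period 2]
Births: 1479 * 0.544 = 805  |  1501 * 0.459 = 689 → 1494
Group 2: 1246 * 0.954 = 1189
Group 3: 1479 * 0.938 = 1387
Group 4: 1501 * 0.944 = 1417
Group 5: 774 * 0.956 + 2122 * 0.434 = 740 + 921 = 1661
→ [1494, 1189, 1387, 1417, 1661]
Total: 7150 → 7148; change = -2; percentage change = 0.0%

0.0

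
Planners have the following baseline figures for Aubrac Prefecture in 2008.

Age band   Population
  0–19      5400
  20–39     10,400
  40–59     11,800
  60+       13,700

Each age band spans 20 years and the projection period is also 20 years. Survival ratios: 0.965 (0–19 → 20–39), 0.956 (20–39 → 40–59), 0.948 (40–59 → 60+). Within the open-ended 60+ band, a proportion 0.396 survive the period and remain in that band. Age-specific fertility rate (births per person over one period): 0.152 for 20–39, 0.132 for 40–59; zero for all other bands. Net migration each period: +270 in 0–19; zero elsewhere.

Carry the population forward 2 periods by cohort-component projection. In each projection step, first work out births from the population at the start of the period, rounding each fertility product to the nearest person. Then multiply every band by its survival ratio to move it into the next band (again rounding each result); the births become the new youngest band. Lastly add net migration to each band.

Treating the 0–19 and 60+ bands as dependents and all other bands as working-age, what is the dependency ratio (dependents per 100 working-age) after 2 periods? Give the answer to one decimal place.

Call the bands 1 to 4, youngest first.
After projecting period 1:
Births: 10400 * 0.152 = 1581 ; 11800 * 0.132 = 1558 → total 3139
Band 2: 5400 * 0.965 = 5211
Band 3: 10400 * 0.956 = 9942
Band 4: 11800 * 0.948 + 13700 * 0.396 = 11186 + 5425 = 16611
Net migration: Band 1 + 270 → 3409
End of period: [3409, 5211, 9942, 16611]
After projecting period 2:
Births: 5211 * 0.152 = 792 ; 9942 * 0.132 = 1312 → total 2104
Band 2: 3409 * 0.965 = 3290
Band 3: 5211 * 0.956 = 4982
Band 4: 9942 * 0.948 + 16611 * 0.396 = 9425 + 6578 = 16003
Net migration: Band 1 + 270 → 2374
End of period: [2374, 3290, 4982, 16003]
Dependents (band 0–19 + band 60+) = 2374 + 16003 = 18377; working-age = 8272; ratio = 18377/8272 × 100 = 222.2

222.2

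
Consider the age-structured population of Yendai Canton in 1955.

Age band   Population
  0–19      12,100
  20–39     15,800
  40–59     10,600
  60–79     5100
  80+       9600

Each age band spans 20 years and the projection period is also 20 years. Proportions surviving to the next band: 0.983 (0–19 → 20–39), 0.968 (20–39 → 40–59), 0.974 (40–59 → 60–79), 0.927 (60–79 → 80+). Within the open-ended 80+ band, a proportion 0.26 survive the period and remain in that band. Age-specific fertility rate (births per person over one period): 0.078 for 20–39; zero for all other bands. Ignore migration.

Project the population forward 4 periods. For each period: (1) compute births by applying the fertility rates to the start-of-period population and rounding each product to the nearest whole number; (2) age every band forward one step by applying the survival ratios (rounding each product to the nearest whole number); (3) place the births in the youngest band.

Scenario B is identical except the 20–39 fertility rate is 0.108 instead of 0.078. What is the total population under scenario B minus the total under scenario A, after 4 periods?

[period 1]
Births: 15800 × 0.078 = 1232
20–39: 12100 × 0.983 = 11894
40–59: 15800 × 0.968 = 15294
60–79: 10600 × 0.974 = 10324
80+: 5100 × 0.927 + 9600 × 0.26 = 4728 + 2496 = 7224
Population now: 0–19=1232, 20–39=11894, 40–59=15294, 60–79=10324, 80+=7224
[period 2]
Births: 11894 × 0.078 = 928
20–39: 1232 × 0.983 = 1211
40–59: 11894 × 0.968 = 11513
60–79: 15294 × 0.974 = 14896
80+: 10324 × 0.927 + 7224 × 0.26 = 9570 + 1878 = 11448
Population now: 0–19=928, 20–39=1211, 40–59=11513, 60–79=14896, 80+=11448
[period 3]
Births: 1211 × 0.078 = 94
20–39: 928 × 0.983 = 912
40–59: 1211 × 0.968 = 1172
60–79: 11513 × 0.974 = 11214
80+: 14896 × 0.927 + 11448 × 0.26 = 13809 + 2976 = 16785
Population now: 0–19=94, 20–39=912, 40–59=1172, 60–79=11214, 80+=16785
[period 4]
Births: 912 × 0.078 = 71
20–39: 94 × 0.983 = 92
40–59: 912 × 0.968 = 883
60–79: 1172 × 0.974 = 1142
80+: 11214 × 0.927 + 16785 × 0.26 = 10395 + 4364 = 14759
Population now: 0–19=71, 20–39=92, 40–59=883, 60–79=1142, 80+=14759
Scenario A total after 4 periods: 16947
Scenario B projection —
[period 1]
Births: 15800 × 0.108 = 1706
20–39: 12100 × 0.983 = 11894
40–59: 15800 × 0.968 = 15294
60–79: 10600 × 0.974 = 10324
80+: 5100 × 0.927 + 9600 × 0.26 = 4728 + 2496 = 7224
Population now: 0–19=1706, 20–39=11894, 40–59=15294, 60–79=10324, 80+=7224
[period 2]
Births: 11894 × 0.108 = 1285
20–39: 1706 × 0.983 = 1677
40–59: 11894 × 0.968 = 11513
60–79: 15294 × 0.974 = 14896
80+: 10324 × 0.927 + 7224 × 0.26 = 9570 + 1878 = 11448
Population now: 0–19=1285, 20–39=1677, 40–59=11513, 60–79=14896, 80+=11448
[period 3]
Births: 1677 × 0.108 = 181
20–39: 1285 × 0.983 = 1263
40–59: 1677 × 0.968 = 1623
60–79: 11513 × 0.974 = 11214
80+: 14896 × 0.927 + 11448 × 0.26 = 13809 + 2976 = 16785
Population now: 0–19=181, 20–39=1263, 40–59=1623, 60–79=11214, 80+=16785
[period 4]
Births: 1263 × 0.108 = 136
20–39: 181 × 0.983 = 178
40–59: 1263 × 0.968 = 1223
60–79: 1623 × 0.974 = 1581
80+: 11214 × 0.927 + 16785 × 0.26 = 10395 + 4364 = 14759
Population now: 0–19=136, 20–39=178, 40–59=1223, 60–79=1581, 80+=14759
Scenario B total after 4 periods: 17877
Difference B − A = 17877 − 16947 = 930

930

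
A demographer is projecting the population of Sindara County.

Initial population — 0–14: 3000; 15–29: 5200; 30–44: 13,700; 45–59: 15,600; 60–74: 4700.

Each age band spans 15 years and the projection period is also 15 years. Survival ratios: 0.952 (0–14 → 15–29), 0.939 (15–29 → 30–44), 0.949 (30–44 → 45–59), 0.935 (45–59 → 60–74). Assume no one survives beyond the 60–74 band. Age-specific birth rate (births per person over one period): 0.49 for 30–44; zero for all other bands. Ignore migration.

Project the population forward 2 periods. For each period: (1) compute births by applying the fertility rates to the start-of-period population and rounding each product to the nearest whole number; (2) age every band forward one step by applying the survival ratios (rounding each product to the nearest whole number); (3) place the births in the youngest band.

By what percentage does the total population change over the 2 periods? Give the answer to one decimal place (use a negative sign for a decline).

-33.0

After projecting period 1:
Births: 13700 × 0.49 = 6713
15–29: 3000 × 0.952 = 2856
30–44: 5200 × 0.939 = 4883
45–59: 13700 × 0.949 = 13001
60–74: 15600 × 0.935 = 14586
Giving 6713 / 2856 / 4883 / 13001 / 14586.
After projecting period 2:
Births: 4883 × 0.49 = 2393
15–29: 6713 × 0.952 = 6391
30–44: 2856 × 0.939 = 2682
45–59: 4883 × 0.949 = 4634
60–74: 13001 × 0.935 = 12156
Giving 2393 / 6391 / 2682 / 4634 / 12156.
Total: 42200 → 28256; change = -13944; percentage change = -33.0%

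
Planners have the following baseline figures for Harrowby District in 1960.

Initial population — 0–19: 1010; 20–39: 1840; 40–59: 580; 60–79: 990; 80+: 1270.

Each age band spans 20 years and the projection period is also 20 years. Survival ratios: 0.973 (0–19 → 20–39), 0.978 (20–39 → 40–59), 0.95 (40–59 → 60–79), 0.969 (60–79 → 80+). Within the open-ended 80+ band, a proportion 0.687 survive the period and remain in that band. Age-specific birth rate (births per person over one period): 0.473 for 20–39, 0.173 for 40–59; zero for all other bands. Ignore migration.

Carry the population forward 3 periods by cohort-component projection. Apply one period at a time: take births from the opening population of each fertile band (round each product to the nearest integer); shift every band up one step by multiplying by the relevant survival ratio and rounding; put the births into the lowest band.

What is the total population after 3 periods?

Call the bands 1 to 5, youngest first.
Period 1:
Births: 1840 × 0.473 = 870 ; 580 × 0.173 = 100 → 970
Band 2: 1010 × 0.973 = 983
Band 3: 1840 × 0.978 = 1800
Band 4: 580 × 0.95 = 551
Band 5: 990 × 0.969 + 1270 × 0.687 = 959 + 872 = 1831
End of period: [970, 983, 1800, 551, 1831]
Period 2:
Births: 983 × 0.473 = 465 ; 1800 × 0.173 = 311 → 776
Band 2: 970 × 0.973 = 944
Band 3: 983 × 0.978 = 961
Band 4: 1800 × 0.95 = 1710
Band 5: 551 × 0.969 + 1831 × 0.687 = 534 + 1258 = 1792
End of period: [776, 944, 961, 1710, 1792]
Period 3:
Births: 944 × 0.473 = 447 ; 961 × 0.173 = 166 → 613
Band 2: 776 × 0.973 = 755
Band 3: 944 × 0.978 = 923
Band 4: 961 × 0.95 = 913
Band 5: 1710 × 0.969 + 1792 × 0.687 = 1657 + 1231 = 2888
End of period: [613, 755, 923, 913, 2888]
Total after period 3: 613 + 755 + 923 + 913 + 2888 = 6092

6092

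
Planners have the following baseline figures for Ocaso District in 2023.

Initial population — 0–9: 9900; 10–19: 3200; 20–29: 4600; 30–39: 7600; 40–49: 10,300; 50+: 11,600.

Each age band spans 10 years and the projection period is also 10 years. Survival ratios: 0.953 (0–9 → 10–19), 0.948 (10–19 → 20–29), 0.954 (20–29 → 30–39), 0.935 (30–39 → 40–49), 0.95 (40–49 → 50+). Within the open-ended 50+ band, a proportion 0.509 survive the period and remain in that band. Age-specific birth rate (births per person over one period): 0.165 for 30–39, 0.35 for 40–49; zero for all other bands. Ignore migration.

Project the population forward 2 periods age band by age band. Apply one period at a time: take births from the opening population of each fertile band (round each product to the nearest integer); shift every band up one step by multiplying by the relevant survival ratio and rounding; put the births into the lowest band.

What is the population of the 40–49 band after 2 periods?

4103

Period 1.
Births: 7600 × 0.165 = 1254, 10300 × 0.35 = 3605 → 4859
10–19: 9900 × 0.953 = 9435
20–29: 3200 × 0.948 = 3034
30–39: 4600 × 0.954 = 4388
40–49: 7600 × 0.935 = 7106
50+: 10300 × 0.95 + 11600 × 0.509 = 9785 + 5904 = 15689
End of period: [4859, 9435, 3034, 4388, 7106, 15689]
Period 2.
Births: 4388 × 0.165 = 724, 7106 × 0.35 = 2487 → 3211
10–19: 4859 × 0.953 = 4631
20–29: 9435 × 0.948 = 8944
30–39: 3034 × 0.954 = 2894
40–49: 4388 × 0.935 = 4103
50+: 7106 × 0.95 + 15689 × 0.509 = 6751 + 7986 = 14737
End of period: [3211, 4631, 8944, 2894, 4103, 14737]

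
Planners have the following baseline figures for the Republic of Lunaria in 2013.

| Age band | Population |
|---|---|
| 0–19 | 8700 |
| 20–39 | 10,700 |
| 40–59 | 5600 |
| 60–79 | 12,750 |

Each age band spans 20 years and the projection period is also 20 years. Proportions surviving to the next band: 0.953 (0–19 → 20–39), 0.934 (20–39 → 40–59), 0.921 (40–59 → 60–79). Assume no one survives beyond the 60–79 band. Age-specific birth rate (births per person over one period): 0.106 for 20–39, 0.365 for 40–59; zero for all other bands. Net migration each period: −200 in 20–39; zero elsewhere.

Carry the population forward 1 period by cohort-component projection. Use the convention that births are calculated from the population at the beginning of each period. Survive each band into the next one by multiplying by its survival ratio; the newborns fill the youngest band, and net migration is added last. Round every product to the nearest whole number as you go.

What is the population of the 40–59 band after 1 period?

9994

(Bands numbered youngest = 1 to oldest = 4.)
Period 1.
Births: 10700 × 0.106 = 1134  |  5600 × 0.365 = 2044 ⇒ total 3178
Band 2: 8700 × 0.953 = 8291
Band 3: 10700 × 0.934 = 9994
Band 4: 5600 × 0.921 = 5158
Net migration: Band 2 − 200 → 8091
→ [3178, 8091, 9994, 5158]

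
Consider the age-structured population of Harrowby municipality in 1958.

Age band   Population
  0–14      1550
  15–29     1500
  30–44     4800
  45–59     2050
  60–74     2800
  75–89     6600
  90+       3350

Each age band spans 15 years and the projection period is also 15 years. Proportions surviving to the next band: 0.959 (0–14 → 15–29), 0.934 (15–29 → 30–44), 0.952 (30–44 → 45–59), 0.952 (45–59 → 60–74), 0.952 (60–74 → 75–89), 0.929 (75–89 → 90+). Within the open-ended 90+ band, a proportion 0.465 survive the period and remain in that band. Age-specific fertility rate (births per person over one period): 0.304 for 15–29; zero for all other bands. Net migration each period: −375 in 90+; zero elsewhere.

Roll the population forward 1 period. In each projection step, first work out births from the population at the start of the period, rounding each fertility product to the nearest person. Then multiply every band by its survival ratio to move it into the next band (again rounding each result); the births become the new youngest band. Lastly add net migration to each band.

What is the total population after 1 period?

Period 1:
Births: 1500 × 0.304 = 456
15–29: 1550 × 0.959 = 1486
30–44: 1500 × 0.934 = 1401
45–59: 4800 × 0.952 = 4570
60–74: 2050 × 0.952 = 1952
75–89: 2800 × 0.952 = 2666
90+: 6600 × 0.929 + 3350 × 0.465 = 6131 + 1558 = 7689
Net migration: 90+ − 375 → 7314
Population now: 0–14=456, 15–29=1486, 30–44=1401, 45–59=4570, 60–74=1952, 75–89=2666, 90+=7314
Total after period 1: 456 + 1486 + 1401 + 4570 + 1952 + 2666 + 7314 = 19845

19845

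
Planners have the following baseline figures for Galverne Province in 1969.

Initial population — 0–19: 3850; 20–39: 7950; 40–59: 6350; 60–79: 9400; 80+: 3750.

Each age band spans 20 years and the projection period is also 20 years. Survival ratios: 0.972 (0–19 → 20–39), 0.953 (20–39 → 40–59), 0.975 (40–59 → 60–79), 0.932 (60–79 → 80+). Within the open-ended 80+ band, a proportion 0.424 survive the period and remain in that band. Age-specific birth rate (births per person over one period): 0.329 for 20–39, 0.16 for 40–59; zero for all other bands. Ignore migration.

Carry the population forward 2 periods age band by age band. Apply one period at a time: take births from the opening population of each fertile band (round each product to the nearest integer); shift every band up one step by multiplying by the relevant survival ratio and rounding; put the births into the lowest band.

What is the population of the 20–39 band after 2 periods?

After projecting period 1:
Births: 7950 × 0.329 = 2616, 6350 × 0.16 = 1016 — total 3632
20–39: 3850 × 0.972 = 3742
40–59: 7950 × 0.953 = 7576
60–79: 6350 × 0.975 = 6191
80+: 9400 × 0.932 + 3750 × 0.424 = 8761 + 1590 = 10351
→ [3632, 3742, 7576, 6191, 10351]
After projecting period 2:
Births: 3742 × 0.329 = 1231, 7576 × 0.16 = 1212 — total 2443
20–39: 3632 × 0.972 = 3530
40–59: 3742 × 0.953 = 3566
60–79: 7576 × 0.975 = 7387
80+: 6191 × 0.932 + 10351 × 0.424 = 5770 + 4389 = 10159
→ [2443, 3530, 3566, 7387, 10159]

3530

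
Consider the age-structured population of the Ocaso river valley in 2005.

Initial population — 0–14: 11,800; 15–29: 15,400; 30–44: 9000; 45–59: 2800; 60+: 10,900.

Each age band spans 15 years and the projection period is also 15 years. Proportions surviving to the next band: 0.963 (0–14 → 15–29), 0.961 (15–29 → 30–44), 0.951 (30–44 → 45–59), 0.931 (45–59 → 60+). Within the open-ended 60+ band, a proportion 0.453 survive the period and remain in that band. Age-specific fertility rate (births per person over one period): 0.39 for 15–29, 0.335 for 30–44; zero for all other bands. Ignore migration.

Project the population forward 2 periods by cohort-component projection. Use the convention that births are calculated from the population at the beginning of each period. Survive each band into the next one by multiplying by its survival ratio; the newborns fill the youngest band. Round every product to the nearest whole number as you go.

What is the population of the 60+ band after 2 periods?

11386

Call the bands 1 to 5, youngest first.
Period 1.
Births: 15400 * 0.39 = 6006  |  9000 * 0.335 = 3015 → total 9021
Band 2: 11800 * 0.963 = 11363
Band 3: 15400 * 0.961 = 14799
Band 4: 9000 * 0.951 = 8559
Band 5: 2800 * 0.931 + 10900 * 0.453 = 2607 + 4938 = 7545
Giving 9021 / 11363 / 14799 / 8559 / 7545.
Period 2.
Births: 11363 * 0.39 = 4432  |  14799 * 0.335 = 4958 → total 9390
Band 2: 9021 * 0.963 = 8687
Band 3: 11363 * 0.961 = 10920
Band 4: 14799 * 0.951 = 14074
Band 5: 8559 * 0.931 + 7545 * 0.453 = 7968 + 3418 = 11386
Giving 9390 / 8687 / 10920 / 14074 / 11386.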